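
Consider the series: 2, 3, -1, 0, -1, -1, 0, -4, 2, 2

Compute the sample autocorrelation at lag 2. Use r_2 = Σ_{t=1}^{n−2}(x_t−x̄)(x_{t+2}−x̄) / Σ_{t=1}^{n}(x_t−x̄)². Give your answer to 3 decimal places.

Mean x̄ = (2 + 3 − 1 + 0 − 1 − 1 + 0 − 4 + 2 + 2)/10 = 0.2000
Numerator Σ_{t=1}^{8}(x_t−x̄)(x_{t+2}−x̄) = -3.6800
Denominator Σ(x_t−x̄)² = 39.6000
r_2 = -3.6800 / 39.6000 = -0.093

-0.093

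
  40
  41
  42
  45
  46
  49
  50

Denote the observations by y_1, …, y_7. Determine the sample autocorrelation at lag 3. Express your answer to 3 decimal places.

Mean ȳ = (40 + 41 + 42 + 45 + 46 + 49 + 50)/7 = 44.7143
Deviations from mean: -4.7143, -3.7143, -2.7143, 0.2857, 1.2857, 4.2857, 5.2857
Numerator Σ_{t=1}^{4}(y_t−ȳ)(y_{t+3}−ȳ) = -16.2449
Denominator Σ(y_t−ȳ)² = 91.4286
r_3 = -16.2449 / 91.4286 = -0.178

-0.178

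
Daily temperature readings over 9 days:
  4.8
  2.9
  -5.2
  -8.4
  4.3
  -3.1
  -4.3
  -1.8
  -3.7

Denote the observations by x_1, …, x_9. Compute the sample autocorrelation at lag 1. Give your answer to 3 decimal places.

-0.041

Mean x̄ = (4.8 + 2.9 − 5.2 − 8.4 + 4.3 − 3.1 − 4.3 − 1.8 − 3.7)/9 = -1.6111
Numerator Σ_{t=1}^{8}(x_t−x̄)(x_{t+1}−x̄) = -6.9290
Denominator Σ(x_t−x̄)² = 169.2089
r_1 = -6.9290 / 169.2089 = -0.041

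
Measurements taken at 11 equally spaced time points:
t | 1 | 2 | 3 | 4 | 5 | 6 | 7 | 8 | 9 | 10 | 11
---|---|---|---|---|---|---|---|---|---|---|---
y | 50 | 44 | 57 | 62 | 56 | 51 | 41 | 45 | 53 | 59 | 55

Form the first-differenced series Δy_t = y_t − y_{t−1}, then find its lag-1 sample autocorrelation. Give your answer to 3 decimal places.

First differences Δy: -6, 13, 5, -6, -5, -10, 4, 8, 6, -4
Mean of differences = 0.5000
Numerator Σ(Δy_t−Δȳ)(Δy_{t+1}−Δȳ) = 45.2500
Denominator Σ(Δy_t−Δȳ)² = 520.5000
r_1(Δy) = 45.2500 / 520.5000 = 0.087

0.087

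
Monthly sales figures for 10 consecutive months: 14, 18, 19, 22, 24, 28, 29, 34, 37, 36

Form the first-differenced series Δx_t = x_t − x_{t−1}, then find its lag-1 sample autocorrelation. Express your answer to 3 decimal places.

First differences Δx: 4, 1, 3, 2, 4, 1, 5, 3, -1
Mean of differences = 2.4444
Numerator Σ(Δx_t−Δx̄)(Δx_{t+1}−Δx̄) = -10.4198
Denominator Σ(Δx_t−Δx̄)² = 28.2222
r_1(Δx) = -10.4198 / 28.2222 = -0.369

-0.369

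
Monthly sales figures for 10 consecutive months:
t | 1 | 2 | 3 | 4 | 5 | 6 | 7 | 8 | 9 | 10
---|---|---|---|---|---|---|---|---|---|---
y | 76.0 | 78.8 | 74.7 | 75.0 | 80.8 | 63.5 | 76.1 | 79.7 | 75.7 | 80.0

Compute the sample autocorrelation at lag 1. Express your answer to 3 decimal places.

Mean ȳ = (76.0 + 78.8 + 74.7 + 75.0 + 80.8 + 63.5 + 76.1 + 79.7 + 75.7 + 80.0)/10 = 76.0300
Numerator Σ_{t=1}^{9}(y_t−ȳ)(y_{t+1}−ȳ) = -70.2199
Denominator Σ(y_t−ȳ)² = 219.6010
r_1 = -70.2199 / 219.6010 = -0.320

-0.320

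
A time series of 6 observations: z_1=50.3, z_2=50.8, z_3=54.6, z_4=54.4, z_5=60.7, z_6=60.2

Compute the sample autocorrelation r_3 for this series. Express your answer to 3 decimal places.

Mean z̄ = (50.3 + 50.8 + 54.6 + 54.4 + 60.7 + 60.2)/6 = 55.1667
Σ(z_t−z̄)(z_{t+3}−z̄) = (3.7311) + (-24.1622) + (-2.8522) = -23.2833
Denominator Σ(z_t−z̄)² = 99.6133
r_3 = -23.2833 / 99.6133 = -0.234

-0.234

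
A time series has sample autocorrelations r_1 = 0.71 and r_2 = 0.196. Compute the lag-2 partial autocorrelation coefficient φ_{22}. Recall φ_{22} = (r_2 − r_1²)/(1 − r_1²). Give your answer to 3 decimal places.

-0.621

φ_{22} = (r_2 − r_1²) / (1 − r_1²)
r_1² = (0.71)² = 0.5041
Numerator = 0.196 − 0.5041 = -0.3081; denominator = 1 − 0.5041 = 0.4959
φ_{22} = -0.3081 / 0.4959 = -0.621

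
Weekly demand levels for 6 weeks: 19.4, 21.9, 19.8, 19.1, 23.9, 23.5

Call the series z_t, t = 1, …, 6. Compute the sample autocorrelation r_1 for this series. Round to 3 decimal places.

0.055

Mean z̄ = (19.4 + 21.9 + 19.8 + 19.1 + 23.9 + 23.5)/6 = 21.2667
Numerator Σ_{t=1}^{5}(z_t−z̄)(z_{t+1}−z̄) = 1.2422
Denominator Σ(z_t−z̄)² = 22.6533
r_1 = 1.2422 / 22.6533 = 0.055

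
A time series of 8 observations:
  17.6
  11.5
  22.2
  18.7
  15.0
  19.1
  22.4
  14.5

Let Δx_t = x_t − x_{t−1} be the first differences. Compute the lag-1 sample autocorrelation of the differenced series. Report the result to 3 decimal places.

First differences Δx: -6.1, 10.7, -3.5, -3.7, 4.1, 3.3, -7.9
Mean of differences = -0.4429
Numerator Σ(Δx_t−Δx̄)(Δx_{t+1}−Δx̄) = -112.8490
Denominator Σ(Δx_t−Δx̄)² = 266.3771
r_1(Δx) = -112.8490 / 266.3771 = -0.424

-0.424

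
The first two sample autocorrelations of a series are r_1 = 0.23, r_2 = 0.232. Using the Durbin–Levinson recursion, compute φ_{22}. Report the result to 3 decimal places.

φ_{22} = (r_2 − r_1²) / (1 − r_1²)
r_1² = (0.23)² = 0.0529
Numerator = 0.232 − 0.0529 = 0.1791; denominator = 1 − 0.0529 = 0.9471
φ_{22} = 0.1791 / 0.9471 = 0.189

0.189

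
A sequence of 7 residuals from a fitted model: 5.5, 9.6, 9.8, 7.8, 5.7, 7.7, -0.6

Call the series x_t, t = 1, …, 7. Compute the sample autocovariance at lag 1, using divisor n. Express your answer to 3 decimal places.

Mean x̄ = (5.5 + 9.6 + 9.8 + 7.8 + 5.7 + 7.7 − 0.6)/7 = 6.5000
Deviations: -1.0000, 3.1000, 3.3000, 1.3000, -0.8000, 1.2000, -7.1000
Σ_{t=1}^{6}(x_t−x̄)(x_{t+1}−x̄) = 0.9000
γ_1 = 0.9000 / 7 = 0.129

0.129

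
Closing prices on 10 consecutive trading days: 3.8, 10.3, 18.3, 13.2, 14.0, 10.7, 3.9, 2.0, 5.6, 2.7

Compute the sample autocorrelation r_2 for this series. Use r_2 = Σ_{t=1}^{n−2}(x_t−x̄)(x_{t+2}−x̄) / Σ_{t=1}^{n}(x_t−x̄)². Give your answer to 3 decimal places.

0.136

Mean x̄ = (3.8 + 10.3 + 18.3 + 13.2 + 14.0 + 10.7 + 3.9 + 2.0 + 5.6 + 2.7)/10 = 8.4500
Numerator Σ_{t=1}^{8}(x_t−x̄)(x_{t+2}−x̄) = 38.6300
Denominator Σ(x_t−x̄)² = 283.9850
r_2 = 38.6300 / 283.9850 = 0.136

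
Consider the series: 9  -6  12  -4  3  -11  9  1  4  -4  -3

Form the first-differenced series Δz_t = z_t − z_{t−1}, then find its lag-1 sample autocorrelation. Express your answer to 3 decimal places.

First differences Δz: -15, 18, -16, 7, -14, 20, -8, 3, -8, 1
Mean of differences = -1.2000
Numerator Σ(Δz_t−Δz̄)(Δz_{t+1}−Δz̄) = -1263.0400
Denominator Σ(Δz_t−Δz̄)² = 1573.6000
r_1(Δz) = -1263.0400 / 1573.6000 = -0.803

-0.803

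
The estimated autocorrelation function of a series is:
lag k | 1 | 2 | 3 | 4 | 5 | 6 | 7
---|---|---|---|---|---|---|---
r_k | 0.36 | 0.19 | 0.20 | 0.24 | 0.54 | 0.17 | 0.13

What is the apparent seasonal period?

5

The largest autocorrelation is r_5 = 0.54; the remaining lags stay at or below 0.36. The elevated value at lag 1 (0.36), dropping to 0.19 at lag 2, reflects decaying short-term dependence rather than seasonality.
The dominant spike at lag 5 indicates a seasonal period of 5.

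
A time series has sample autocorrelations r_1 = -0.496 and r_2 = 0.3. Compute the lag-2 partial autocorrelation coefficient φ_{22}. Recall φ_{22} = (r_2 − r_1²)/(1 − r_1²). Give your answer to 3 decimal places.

φ_{22} = (r_2 − r_1²) / (1 − r_1²)
r_1² = (-0.496)² = 0.246016
Numerator = 0.3 − 0.2460 = 0.0540; denominator = 1 − 0.2460 = 0.7540
φ_{22} = 0.0540 / 0.7540 = 0.072

0.072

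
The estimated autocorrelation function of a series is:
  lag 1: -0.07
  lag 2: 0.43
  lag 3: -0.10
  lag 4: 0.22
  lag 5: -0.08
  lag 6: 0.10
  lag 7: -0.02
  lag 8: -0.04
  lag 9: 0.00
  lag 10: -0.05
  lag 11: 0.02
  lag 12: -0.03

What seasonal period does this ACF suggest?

2

The largest autocorrelation is r_2 = 0.43, with a weaker echo at lag 4 (0.22); the remaining lags stay at or below 0.10.
The dominant spike at lag 2 indicates a seasonal period of 2.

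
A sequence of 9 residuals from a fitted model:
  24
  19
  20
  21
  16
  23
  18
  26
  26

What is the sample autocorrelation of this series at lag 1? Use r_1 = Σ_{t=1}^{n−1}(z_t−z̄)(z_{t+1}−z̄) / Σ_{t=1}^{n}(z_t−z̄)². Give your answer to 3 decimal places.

-0.084

Mean z̄ = (24 + 19 + 20 + 21 + 16 + 23 + 18 + 26 + 26)/9 = 21.4444
Numerator Σ_{t=1}^{8}(z_t−z̄)(z_{t+1}−z̄) = -8.4198
Denominator Σ(z_t−z̄)² = 100.2222
r_1 = -8.4198 / 100.2222 = -0.084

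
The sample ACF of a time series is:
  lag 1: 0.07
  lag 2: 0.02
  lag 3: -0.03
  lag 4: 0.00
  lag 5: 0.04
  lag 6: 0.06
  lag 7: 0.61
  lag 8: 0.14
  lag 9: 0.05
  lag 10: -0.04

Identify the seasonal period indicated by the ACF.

The largest autocorrelation is r_7 = 0.61; the remaining lags stay at or below 0.14.
The dominant spike at lag 7 indicates a seasonal period of 7.

7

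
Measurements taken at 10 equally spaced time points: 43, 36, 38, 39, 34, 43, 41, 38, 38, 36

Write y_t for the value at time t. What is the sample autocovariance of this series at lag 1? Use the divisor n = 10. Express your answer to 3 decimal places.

Mean ȳ = (43 + 36 + 38 + 39 + 34 + 43 + 41 + 38 + 38 + 36)/10 = 38.6000
Σ_{t=1}^{9}(y_t−ȳ)(y_{t+1}−ȳ) = -21.1600
γ_1 = -21.1600 / 10 = -2.116

-2.116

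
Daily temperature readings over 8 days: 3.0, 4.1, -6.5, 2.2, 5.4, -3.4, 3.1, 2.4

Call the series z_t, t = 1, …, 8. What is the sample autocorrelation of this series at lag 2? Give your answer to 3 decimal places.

Mean z̄ = (3.0 + 4.1 − 6.5 + 2.2 + 5.4 − 3.4 + 3.1 + 2.4)/8 = 1.2875
Deviations from mean: 1.7125, 2.8125, -7.7875, 0.9125, 4.1125, -4.6875, 1.8125, 1.1125
Numerator Σ_{t=1}^{6}(z_t−z̄)(z_{t+2}−z̄) = -44.8341
Denominator Σ(z_t−z̄)² = 115.7288
r_2 = -44.8341 / 115.7288 = -0.387

-0.387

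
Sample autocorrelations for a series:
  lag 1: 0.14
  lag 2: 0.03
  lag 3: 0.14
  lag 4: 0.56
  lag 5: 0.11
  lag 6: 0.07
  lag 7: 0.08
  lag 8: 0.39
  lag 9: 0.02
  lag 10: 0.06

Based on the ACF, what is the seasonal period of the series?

The largest autocorrelation is r_4 = 0.56, with a weaker echo at lag 8 (0.39); the remaining lags stay at or below 0.14.
The dominant spike at lag 4 indicates a seasonal period of 4.

4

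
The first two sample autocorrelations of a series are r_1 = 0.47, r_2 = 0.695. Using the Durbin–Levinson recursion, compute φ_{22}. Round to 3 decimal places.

φ_{22} = (r_2 − r_1²) / (1 − r_1²)
r_1² = (0.47)² = 0.2209
Numerator = 0.695 − 0.2209 = 0.4741; denominator = 1 − 0.2209 = 0.7791
φ_{22} = 0.4741 / 0.7791 = 0.609

0.609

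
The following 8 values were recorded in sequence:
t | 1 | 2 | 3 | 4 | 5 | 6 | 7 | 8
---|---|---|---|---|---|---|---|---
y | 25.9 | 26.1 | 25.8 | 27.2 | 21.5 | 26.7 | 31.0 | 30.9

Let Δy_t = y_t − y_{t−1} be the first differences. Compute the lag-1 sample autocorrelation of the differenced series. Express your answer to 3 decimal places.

First differences Δy: 0.2, -0.3, 1.4, -5.7, 5.2, 4.3, -0.1
Mean of differences = 0.7143
Numerator Σ(Δy_t−Δȳ)(Δy_{t+1}−Δȳ) = -20.1802
Denominator Σ(Δy_t−Δȳ)² = 76.5486
r_1(Δy) = -20.1802 / 76.5486 = -0.264

-0.264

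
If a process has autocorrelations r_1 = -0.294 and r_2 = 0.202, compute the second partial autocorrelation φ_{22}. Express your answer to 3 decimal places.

φ_{22} = (r_2 − r_1²) / (1 − r_1²)
r_1² = (-0.294)² = 0.086436
Numerator = 0.202 − 0.0864 = 0.1156; denominator = 1 − 0.0864 = 0.9136
φ_{22} = 0.1156 / 0.9136 = 0.126

0.126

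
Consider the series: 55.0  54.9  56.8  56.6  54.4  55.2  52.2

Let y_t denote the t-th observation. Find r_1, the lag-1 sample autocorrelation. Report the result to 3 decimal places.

Mean ȳ = (55.0 + 54.9 + 56.8 + 56.6 + 54.4 + 55.2 + 52.2)/7 = 55.0143
Deviations from mean: -0.0143, -0.1143, 1.7857, 1.5857, -0.6143, 0.1857, -2.8143
Numerator Σ_{t=1}^{6}(y_t−ȳ)(y_{t+1}−ȳ) = 1.0184
Denominator Σ(y_t−ȳ)² = 14.0486
r_1 = 1.0184 / 14.0486 = 0.072

0.072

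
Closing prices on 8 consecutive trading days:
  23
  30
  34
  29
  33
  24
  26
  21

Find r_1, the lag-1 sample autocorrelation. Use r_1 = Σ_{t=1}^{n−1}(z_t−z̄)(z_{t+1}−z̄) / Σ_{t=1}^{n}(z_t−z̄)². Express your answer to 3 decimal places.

0.119

Mean z̄ = (23 + 30 + 34 + 29 + 33 + 24 + 26 + 21)/8 = 27.5000
Numerator Σ_{t=1}^{7}(z_t−z̄)(z_{t+1}−z̄) = 18.7500
Denominator Σ(z_t−z̄)² = 158.0000
r_1 = 18.7500 / 158.0000 = 0.119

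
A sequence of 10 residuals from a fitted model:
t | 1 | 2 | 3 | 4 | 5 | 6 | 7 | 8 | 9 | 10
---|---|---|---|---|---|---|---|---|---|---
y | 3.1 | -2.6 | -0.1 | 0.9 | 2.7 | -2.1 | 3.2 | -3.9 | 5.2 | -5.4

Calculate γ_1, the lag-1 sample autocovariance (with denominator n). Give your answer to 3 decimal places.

Mean ȳ = (3.1 − 2.6 − 0.1 + 0.9 + 2.7 − 2.1 + 3.2 − 3.9 + 5.2 − 5.4)/10 = 0.1000
Σ_{t=1}^{9}(y_t−ȳ)(y_{t+1}−ȳ) = -79.0300
γ_1 = -79.0300 / 10 = -7.903

-7.903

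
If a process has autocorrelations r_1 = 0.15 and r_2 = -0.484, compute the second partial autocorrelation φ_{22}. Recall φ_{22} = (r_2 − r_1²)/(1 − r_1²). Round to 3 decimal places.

-0.518

φ_{22} = (r_2 − r_1²) / (1 − r_1²)
r_1² = (0.15)² = 0.0225
Numerator = -0.484 − 0.0225 = -0.5065; denominator = 1 − 0.0225 = 0.9775
φ_{22} = -0.5065 / 0.9775 = -0.518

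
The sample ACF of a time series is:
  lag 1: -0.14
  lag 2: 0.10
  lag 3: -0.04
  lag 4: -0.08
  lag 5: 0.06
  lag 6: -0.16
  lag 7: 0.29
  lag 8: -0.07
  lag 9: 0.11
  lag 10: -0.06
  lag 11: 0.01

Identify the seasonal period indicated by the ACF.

7

The largest autocorrelation is r_7 = 0.29; the remaining lags stay at or below 0.11.
The dominant spike at lag 7 indicates a seasonal period of 7.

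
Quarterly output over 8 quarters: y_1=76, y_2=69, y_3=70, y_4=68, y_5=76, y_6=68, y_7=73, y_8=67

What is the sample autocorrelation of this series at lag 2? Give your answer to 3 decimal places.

Mean ȳ = (76 + 69 + 70 + 68 + 76 + 68 + 73 + 67)/8 = 70.8750
Deviations from mean: 5.1250, -1.8750, -0.8750, -2.8750, 5.1250, -2.8750, 2.1250, -3.8750
Σ(y_t−ȳ)(y_{t+2}−ȳ) = (-4.4844) + (5.3906) + (-4.4844) + (8.2656) + (10.8906) + (11.1406) = 26.7188
Denominator Σ(y_t−ȳ)² = 92.8750
r_2 = 26.7188 / 92.8750 = 0.288

0.288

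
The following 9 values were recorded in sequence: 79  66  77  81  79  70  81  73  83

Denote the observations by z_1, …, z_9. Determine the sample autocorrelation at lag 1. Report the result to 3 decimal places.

Mean z̄ = (79 + 66 + 77 + 81 + 79 + 70 + 81 + 73 + 83)/9 = 76.5556
Numerator Σ_{t=1}^{8}(z_t−z̄)(z_{t+1}−z̄) = -101.5309
Denominator Σ(z_t−z̄)² = 260.2222
r_1 = -101.5309 / 260.2222 = -0.390

-0.390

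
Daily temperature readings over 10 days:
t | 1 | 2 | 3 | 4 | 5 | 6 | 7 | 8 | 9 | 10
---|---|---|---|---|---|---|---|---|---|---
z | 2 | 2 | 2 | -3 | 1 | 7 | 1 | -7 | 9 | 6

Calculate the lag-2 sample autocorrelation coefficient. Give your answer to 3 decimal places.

-0.566

Mean z̄ = (2 + 2 + 2 − 3 + 1 + 7 + 1 − 7 + 9 + 6)/10 = 2.0000
Numerator Σ_{t=1}^{8}(z_t−z̄)(z_{t+2}−z̄) = -112.0000
Denominator Σ(z_t−z̄)² = 198.0000
r_2 = -112.0000 / 198.0000 = -0.566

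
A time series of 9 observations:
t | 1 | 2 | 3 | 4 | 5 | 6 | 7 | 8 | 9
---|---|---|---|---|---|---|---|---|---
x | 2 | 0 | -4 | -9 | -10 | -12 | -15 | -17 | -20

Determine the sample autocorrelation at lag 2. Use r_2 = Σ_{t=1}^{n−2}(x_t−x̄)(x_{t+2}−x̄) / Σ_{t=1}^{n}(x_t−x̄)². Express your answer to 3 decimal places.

0.314

Mean x̄ = (2 + 0 − 4 − 9 − 10 − 12 − 15 − 17 − 20)/9 = -9.4444
Σ(x_t−x̄)(x_{t+2}−x̄) = (62.3086) + (4.1975) + (-3.0247) + (-1.1358) + (3.0864) + (19.3086) + (58.6420) = 143.3827
Denominator Σ(x_t−x̄)² = 456.2222
r_2 = 143.3827 / 456.2222 = 0.314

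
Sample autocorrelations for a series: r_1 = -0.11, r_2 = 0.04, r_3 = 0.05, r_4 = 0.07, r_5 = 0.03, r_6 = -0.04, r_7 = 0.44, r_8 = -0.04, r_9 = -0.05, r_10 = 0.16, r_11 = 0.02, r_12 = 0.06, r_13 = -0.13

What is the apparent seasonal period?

7

The largest autocorrelation is r_7 = 0.44; the remaining lags stay at or below 0.16.
The dominant spike at lag 7 indicates a seasonal period of 7.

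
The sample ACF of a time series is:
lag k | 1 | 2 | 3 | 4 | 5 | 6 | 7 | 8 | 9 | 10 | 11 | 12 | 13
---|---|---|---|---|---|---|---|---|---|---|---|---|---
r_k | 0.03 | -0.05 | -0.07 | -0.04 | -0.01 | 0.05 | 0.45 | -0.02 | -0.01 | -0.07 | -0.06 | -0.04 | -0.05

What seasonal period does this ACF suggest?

The largest autocorrelation is r_7 = 0.45; the remaining lags stay at or below 0.05.
The dominant spike at lag 7 indicates a seasonal period of 7.

7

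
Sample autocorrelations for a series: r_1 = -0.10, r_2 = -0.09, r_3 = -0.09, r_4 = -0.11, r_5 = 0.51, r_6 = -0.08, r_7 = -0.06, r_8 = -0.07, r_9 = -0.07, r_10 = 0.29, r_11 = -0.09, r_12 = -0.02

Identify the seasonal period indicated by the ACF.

5

The largest autocorrelation is r_5 = 0.51, with a weaker echo at lag 10 (0.29); the remaining lags stay at or below -0.02.
The dominant spike at lag 5 indicates a seasonal period of 5.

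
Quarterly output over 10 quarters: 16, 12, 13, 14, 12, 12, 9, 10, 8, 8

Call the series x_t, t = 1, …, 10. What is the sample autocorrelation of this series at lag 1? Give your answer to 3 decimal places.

Mean x̄ = (16 + 12 + 13 + 14 + 12 + 12 + 9 + 10 + 8 + 8)/10 = 11.4000
Numerator Σ_{t=1}^{9}(x_t−x̄)(x_{t+1}−x̄) = 28.0400
Denominator Σ(x_t−x̄)² = 62.4000
r_1 = 28.0400 / 62.4000 = 0.449

0.449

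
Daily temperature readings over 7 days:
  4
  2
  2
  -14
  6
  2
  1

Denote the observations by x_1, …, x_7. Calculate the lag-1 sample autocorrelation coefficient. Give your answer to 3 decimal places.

-0.329

Mean x̄ = (4 + 2 + 2 − 14 + 6 + 2 + 1)/7 = 0.4286
Deviations from mean: 3.5714, 1.5714, 1.5714, -14.4286, 5.5714, 1.5714, 0.5714
Numerator Σ_{t=1}^{6}(x_t−x̄)(x_{t+1}−x̄) = -85.3265
Denominator Σ(x_t−x̄)² = 259.7143
r_1 = -85.3265 / 259.7143 = -0.329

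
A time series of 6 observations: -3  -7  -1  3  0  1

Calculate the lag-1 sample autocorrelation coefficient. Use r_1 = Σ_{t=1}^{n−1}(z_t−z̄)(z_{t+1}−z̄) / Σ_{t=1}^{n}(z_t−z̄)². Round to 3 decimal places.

0.293

Mean z̄ = (-3 − 7 − 1 + 3 + 0 + 1)/6 = -1.1667
Deviations from mean: -1.8333, -5.8333, 0.1667, 4.1667, 1.1667, 2.1667
Σ(z_t−z̄)(z_{t+1}−z̄) = (10.6944) + (-0.9722) + (0.6944) + (4.8611) + (2.5278) = 17.8056
Denominator Σ(z_t−z̄)² = 60.8333
r_1 = 17.8056 / 60.8333 = 0.293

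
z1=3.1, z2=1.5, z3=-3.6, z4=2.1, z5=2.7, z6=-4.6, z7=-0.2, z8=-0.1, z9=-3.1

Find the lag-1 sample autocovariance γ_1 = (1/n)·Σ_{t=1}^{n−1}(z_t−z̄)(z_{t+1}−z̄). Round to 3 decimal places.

-1.601

Mean z̄ = (3.1 + 1.5 − 3.6 + 2.1 + 2.7 − 4.6 − 0.2 − 0.1 − 3.1)/9 = -0.2444
Σ_{t=1}^{8}(z_t−z̄)(z_{t+1}−z̄) = -14.4075
γ_1 = -14.4075 / 9 = -1.601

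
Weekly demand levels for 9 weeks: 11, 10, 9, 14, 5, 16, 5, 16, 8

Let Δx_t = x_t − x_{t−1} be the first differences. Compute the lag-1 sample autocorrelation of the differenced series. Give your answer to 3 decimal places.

First differences Δx: -1, -1, 5, -9, 11, -11, 11, -8
Mean of differences = -0.3750
Numerator Σ(Δx_t−Δx̄)(Δx_{t+1}−Δx̄) = -475.8906
Denominator Σ(Δx_t−Δx̄)² = 533.8750
r_1(Δx) = -475.8906 / 533.8750 = -0.891

-0.891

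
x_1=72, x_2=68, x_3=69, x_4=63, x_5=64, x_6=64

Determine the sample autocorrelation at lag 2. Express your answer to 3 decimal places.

0.175

Mean x̄ = (72 + 68 + 69 + 63 + 64 + 64)/6 = 66.6667
Deviations from mean: 5.3333, 1.3333, 2.3333, -3.6667, -2.6667, -2.6667
Σ(x_t−x̄)(x_{t+2}−x̄) = (12.4444) + (-4.8889) + (-6.2222) + (9.7778) = 11.1111
Denominator Σ(x_t−x̄)² = 63.3333
r_2 = 11.1111 / 63.3333 = 0.175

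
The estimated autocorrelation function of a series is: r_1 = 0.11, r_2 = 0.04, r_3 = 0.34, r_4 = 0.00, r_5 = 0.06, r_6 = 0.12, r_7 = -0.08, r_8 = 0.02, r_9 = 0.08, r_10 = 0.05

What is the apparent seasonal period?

3

The largest autocorrelation is r_3 = 0.34; the remaining lags stay at or below 0.12.
The dominant spike at lag 3 indicates a seasonal period of 3.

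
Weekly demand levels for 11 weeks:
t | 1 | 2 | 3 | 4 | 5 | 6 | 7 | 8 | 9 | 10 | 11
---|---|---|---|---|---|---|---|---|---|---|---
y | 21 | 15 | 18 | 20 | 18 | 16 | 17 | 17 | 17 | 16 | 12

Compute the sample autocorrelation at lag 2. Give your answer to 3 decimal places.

Mean ȳ = (21 + 15 + 18 + 20 + 18 + 16 + 17 + 17 + 17 + 16 + 12)/11 = 17.0000
Numerator Σ_{t=1}^{9}(y_t−ȳ)(y_{t+2}−ȳ) = -4.0000
Denominator Σ(y_t−ȳ)² = 58.0000
r_2 = -4.0000 / 58.0000 = -0.069

-0.069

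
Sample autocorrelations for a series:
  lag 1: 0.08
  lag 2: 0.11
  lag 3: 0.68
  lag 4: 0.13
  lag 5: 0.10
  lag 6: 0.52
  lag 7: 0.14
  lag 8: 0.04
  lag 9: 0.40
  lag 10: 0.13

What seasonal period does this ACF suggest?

3

The largest autocorrelation is r_3 = 0.68, with weaker echoes at lags 6 (0.52) and 9 (0.40); the remaining lags stay at or below 0.14.
The dominant spike at lag 3 indicates a seasonal period of 3.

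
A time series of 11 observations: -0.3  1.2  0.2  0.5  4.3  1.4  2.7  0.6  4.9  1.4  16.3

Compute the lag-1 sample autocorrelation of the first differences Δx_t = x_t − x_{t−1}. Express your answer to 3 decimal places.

-0.379

First differences Δx: 1.5, -1.0, 0.3, 3.8, -2.9, 1.3, -2.1, 4.3, -3.5, 14.9
Mean of differences = 1.6600
Numerator Σ(Δx_t−Δx̄)(Δx_{t+1}−Δx̄) = -97.4976
Denominator Σ(Δx_t−Δx̄)² = 257.4840
r_1(Δx) = -97.4976 / 257.4840 = -0.379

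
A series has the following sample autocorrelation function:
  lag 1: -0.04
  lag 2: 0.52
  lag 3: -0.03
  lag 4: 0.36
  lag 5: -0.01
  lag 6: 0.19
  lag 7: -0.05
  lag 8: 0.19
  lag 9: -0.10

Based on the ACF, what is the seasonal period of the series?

2

The largest autocorrelation is r_2 = 0.52, with weaker echoes at lags 4 (0.36), 6 (0.19) and 8 (0.19); the remaining lags stay at or below -0.01.
The dominant spike at lag 2 indicates a seasonal period of 2.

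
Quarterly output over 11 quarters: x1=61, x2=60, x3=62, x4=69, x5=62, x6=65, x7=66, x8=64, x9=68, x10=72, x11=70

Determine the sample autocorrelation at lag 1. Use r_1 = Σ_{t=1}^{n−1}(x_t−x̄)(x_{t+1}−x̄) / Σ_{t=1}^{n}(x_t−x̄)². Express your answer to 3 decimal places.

Mean x̄ = (61 + 60 + 62 + 69 + 62 + 65 + 66 + 64 + 68 + 72 + 70)/11 = 65.3636
Numerator Σ_{t=1}^{10}(x_t−x̄)(x_{t+1}−x̄) = 61.7769
Denominator Σ(x_t−x̄)² = 158.5455
r_1 = 61.7769 / 158.5455 = 0.390

0.390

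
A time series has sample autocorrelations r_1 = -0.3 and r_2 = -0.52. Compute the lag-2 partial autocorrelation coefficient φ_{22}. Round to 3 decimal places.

φ_{22} = (r_2 − r_1²) / (1 − r_1²)
r_1² = (-0.3)² = 0.09
Numerator = -0.52 − 0.0900 = -0.6100; denominator = 1 − 0.0900 = 0.9100
φ_{22} = -0.6100 / 0.9100 = -0.670

-0.670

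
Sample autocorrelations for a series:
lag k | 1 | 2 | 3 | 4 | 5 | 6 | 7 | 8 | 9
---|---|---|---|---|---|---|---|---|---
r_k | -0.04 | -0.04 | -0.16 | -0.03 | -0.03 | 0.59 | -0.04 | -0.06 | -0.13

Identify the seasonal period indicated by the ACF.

The largest autocorrelation is r_6 = 0.59; the remaining lags stay at or below -0.03.
The dominant spike at lag 6 indicates a seasonal period of 6.

6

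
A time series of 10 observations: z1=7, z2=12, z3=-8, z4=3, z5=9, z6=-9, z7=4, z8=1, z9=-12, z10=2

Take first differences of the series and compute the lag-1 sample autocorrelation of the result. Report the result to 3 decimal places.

-0.547

First differences Δz: 5, -20, 11, 6, -18, 13, -3, -13, 14
Mean of differences = -0.5556
Numerator Σ(Δz_t−Δz̄)(Δz_{t+1}−Δz̄) = -791.6420
Denominator Σ(Δz_t−Δz̄)² = 1446.2222
r_1(Δz) = -791.6420 / 1446.2222 = -0.547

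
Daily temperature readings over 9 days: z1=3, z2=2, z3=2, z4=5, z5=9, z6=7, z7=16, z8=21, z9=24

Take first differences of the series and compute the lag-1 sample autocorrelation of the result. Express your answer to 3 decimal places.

-0.120

First differences Δz: -1, 0, 3, 4, -2, 9, 5, 3
Mean of differences = 2.6250
Numerator Σ(Δz_t−Δz̄)(Δz_{t+1}−Δz̄) = -10.7656
Denominator Σ(Δz_t−Δz̄)² = 89.8750
r_1(Δz) = -10.7656 / 89.8750 = -0.120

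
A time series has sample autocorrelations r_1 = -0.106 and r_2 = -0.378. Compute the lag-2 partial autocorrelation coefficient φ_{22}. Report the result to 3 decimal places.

φ_{22} = (r_2 − r_1²) / (1 − r_1²)
r_1² = (-0.106)² = 0.011236
Numerator = -0.378 − 0.0112 = -0.3892; denominator = 1 − 0.0112 = 0.9888
φ_{22} = -0.3892 / 0.9888 = -0.394

-0.394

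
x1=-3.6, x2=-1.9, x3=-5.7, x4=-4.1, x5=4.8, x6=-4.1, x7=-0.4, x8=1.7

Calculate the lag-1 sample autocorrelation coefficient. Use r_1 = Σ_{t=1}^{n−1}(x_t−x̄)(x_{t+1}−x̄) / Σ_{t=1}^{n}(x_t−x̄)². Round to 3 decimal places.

Mean x̄ = (-3.6 − 1.9 − 5.7 − 4.1 + 4.8 − 4.1 − 0.4 + 1.7)/8 = -1.6625
Numerator Σ_{t=1}^{7}(x_t−x̄)(x_{t+1}−x̄) = -19.0764
Denominator Σ(x_t−x̄)² = 86.6588
r_1 = -19.0764 / 86.6588 = -0.220

-0.220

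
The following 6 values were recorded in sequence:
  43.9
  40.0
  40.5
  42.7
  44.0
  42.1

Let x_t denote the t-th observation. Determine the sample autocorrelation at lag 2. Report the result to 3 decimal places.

-0.503

Mean x̄ = (43.9 + 40.0 + 40.5 + 42.7 + 44.0 + 42.1)/6 = 42.2000
Deviations from mean: 1.7000, -2.2000, -1.7000, 0.5000, 1.8000, -0.1000
Σ(x_t−x̄)(x_{t+2}−x̄) = (-2.8900) + (-1.1000) + (-3.0600) + (-0.0500) = -7.1000
Denominator Σ(x_t−x̄)² = 14.1200
r_2 = -7.1000 / 14.1200 = -0.503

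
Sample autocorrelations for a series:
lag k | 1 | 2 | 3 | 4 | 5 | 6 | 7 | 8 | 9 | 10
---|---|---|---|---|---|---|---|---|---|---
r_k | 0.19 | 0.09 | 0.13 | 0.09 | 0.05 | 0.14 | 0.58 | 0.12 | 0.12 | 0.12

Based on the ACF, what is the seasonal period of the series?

7

The largest autocorrelation is r_7 = 0.58; the remaining lags stay at or below 0.19.
The dominant spike at lag 7 indicates a seasonal period of 7.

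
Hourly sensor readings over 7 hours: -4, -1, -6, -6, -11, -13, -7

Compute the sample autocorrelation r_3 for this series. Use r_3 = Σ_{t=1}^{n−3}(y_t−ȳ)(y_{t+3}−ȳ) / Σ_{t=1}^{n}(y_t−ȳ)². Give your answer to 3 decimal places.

-0.275

Mean ȳ = (-4 − 1 − 6 − 6 − 11 − 13 − 7)/7 = -6.8571
Deviations from mean: 2.8571, 5.8571, 0.8571, 0.8571, -4.1429, -6.1429, -0.1429
Σ(y_t−ȳ)(y_{t+3}−ȳ) = (2.4490) + (-24.2653) + (-5.2653) + (-0.1224) = -27.2041
Denominator Σ(y_t−ȳ)² = 98.8571
r_3 = -27.2041 / 98.8571 = -0.275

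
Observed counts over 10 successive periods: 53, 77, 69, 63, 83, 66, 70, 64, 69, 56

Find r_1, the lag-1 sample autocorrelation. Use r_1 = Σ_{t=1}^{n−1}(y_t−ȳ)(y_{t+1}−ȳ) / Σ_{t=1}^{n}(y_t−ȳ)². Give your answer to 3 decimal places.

-0.346

Mean ȳ = (53 + 77 + 69 + 63 + 83 + 66 + 70 + 64 + 69 + 56)/10 = 67.0000
Numerator Σ_{t=1}^{9}(y_t−ȳ)(y_{t+1}−ȳ) = -248.0000
Denominator Σ(y_t−ȳ)² = 716.0000
r_1 = -248.0000 / 716.0000 = -0.346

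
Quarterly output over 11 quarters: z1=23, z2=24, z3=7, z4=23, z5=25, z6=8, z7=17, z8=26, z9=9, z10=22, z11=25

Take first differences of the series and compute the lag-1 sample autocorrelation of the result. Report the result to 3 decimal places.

-0.475

First differences Δz: 1, -17, 16, 2, -17, 9, 9, -17, 13, 3
Mean of differences = 0.2000
Numerator Σ(Δz_t−Δz̄)(Δz_{t+1}−Δz̄) = -697.6400
Denominator Σ(Δz_t−Δz̄)² = 1467.6000
r_1(Δz) = -697.6400 / 1467.6000 = -0.475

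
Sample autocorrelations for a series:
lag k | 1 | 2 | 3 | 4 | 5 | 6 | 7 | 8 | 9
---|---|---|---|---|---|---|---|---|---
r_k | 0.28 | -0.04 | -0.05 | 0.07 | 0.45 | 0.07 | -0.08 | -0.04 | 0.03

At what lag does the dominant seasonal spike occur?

5

The largest autocorrelation is r_5 = 0.45; the remaining lags stay at or below 0.28.
The dominant spike at lag 5 indicates a seasonal period of 5.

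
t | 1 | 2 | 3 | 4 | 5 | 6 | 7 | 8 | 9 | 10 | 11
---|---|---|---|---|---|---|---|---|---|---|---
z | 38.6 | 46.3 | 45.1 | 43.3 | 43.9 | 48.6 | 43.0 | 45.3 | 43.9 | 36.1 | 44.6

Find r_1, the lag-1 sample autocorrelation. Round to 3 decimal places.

-0.179

Mean z̄ = (38.6 + 46.3 + 45.1 + 43.3 + 43.9 + 48.6 + 43.0 + 45.3 + 43.9 + 36.1 + 44.6)/11 = 43.5182
Numerator Σ_{t=1}^{10}(z_t−z̄)(z_{t+1}−z̄) = -21.5031
Denominator Σ(z_t−z̄)² = 120.2364
r_1 = -21.5031 / 120.2364 = -0.179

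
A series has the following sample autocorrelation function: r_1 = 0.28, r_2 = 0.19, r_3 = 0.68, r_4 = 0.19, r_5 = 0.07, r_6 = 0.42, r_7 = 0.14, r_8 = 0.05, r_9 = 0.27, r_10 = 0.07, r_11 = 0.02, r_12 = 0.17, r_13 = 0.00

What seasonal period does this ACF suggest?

The largest autocorrelation is r_3 = 0.68, with a weaker echo at lag 6 (0.42); the remaining lags stay at or below 0.28. The elevated value at lag 1 (0.28), dropping to 0.19 at lag 2, reflects decaying short-term dependence rather than seasonality.
The dominant spike at lag 3 indicates a seasonal period of 3.

3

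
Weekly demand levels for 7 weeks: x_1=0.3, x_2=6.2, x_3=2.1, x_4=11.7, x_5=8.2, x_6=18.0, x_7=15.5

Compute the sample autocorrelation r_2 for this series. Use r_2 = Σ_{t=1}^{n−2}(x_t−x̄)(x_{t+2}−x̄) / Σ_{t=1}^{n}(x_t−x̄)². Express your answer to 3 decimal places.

0.291

Mean x̄ = (0.3 + 6.2 + 2.1 + 11.7 + 8.2 + 18.0 + 15.5)/7 = 8.8571
Deviations from mean: -8.5571, -2.6571, -6.7571, 2.8429, -0.6571, 9.1429, 6.6429
Σ(x_t−x̄)(x_{t+2}−x̄) = (57.8218) + (-7.5539) + (4.4404) + (25.9918) + (-4.3653) = 76.3349
Denominator Σ(x_t−x̄)² = 262.1771
r_2 = 76.3349 / 262.1771 = 0.291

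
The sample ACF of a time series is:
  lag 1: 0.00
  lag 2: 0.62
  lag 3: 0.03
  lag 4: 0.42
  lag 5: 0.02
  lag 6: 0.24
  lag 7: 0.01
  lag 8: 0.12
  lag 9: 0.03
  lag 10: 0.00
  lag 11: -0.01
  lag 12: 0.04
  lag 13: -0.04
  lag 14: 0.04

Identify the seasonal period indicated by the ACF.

The largest autocorrelation is r_2 = 0.62, with weaker echoes at lags 4 (0.42) and 6 (0.24); the remaining lags stay at or below 0.12.
The dominant spike at lag 2 indicates a seasonal period of 2.

2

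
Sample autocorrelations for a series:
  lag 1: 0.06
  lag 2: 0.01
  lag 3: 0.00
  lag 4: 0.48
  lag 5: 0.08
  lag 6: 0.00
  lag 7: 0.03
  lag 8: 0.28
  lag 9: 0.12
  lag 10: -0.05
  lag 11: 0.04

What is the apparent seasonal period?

The largest autocorrelation is r_4 = 0.48, with a weaker echo at lag 8 (0.28); the remaining lags stay at or below 0.12.
The dominant spike at lag 4 indicates a seasonal period of 4.

4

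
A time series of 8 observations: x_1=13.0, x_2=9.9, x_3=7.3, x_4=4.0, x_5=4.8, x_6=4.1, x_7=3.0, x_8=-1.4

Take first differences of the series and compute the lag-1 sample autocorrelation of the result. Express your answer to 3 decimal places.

0.032

First differences Δx: -3.1, -2.6, -3.3, 0.8, -0.7, -1.1, -4.4
Mean of differences = -2.0571
Numerator Σ(Δx_t−Δx̄)(Δx_{t+1}−Δx̄) = 0.6239
Denominator Σ(Δx_t−Δx̄)² = 19.3371
r_1(Δx) = 0.6239 / 19.3371 = 0.032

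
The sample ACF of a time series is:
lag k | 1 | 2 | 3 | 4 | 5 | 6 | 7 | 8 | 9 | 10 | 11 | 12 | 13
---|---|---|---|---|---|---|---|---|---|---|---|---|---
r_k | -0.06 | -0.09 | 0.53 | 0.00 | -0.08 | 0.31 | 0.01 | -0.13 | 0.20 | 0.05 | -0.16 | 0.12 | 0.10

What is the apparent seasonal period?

The largest autocorrelation is r_3 = 0.53, with weaker echoes at lags 6 (0.31) and 9 (0.20); the remaining lags stay at or below 0.12.
The dominant spike at lag 3 indicates a seasonal period of 3.

3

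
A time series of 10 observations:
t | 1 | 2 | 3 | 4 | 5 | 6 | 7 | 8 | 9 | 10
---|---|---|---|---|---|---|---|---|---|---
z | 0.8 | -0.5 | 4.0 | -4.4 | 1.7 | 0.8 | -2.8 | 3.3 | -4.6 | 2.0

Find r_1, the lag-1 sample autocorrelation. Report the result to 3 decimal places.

Mean z̄ = (0.8 − 0.5 + 4.0 − 4.4 + 1.7 + 0.8 − 2.8 + 3.3 − 4.6 + 2.0)/10 = 0.0300
Numerator Σ_{t=1}^{9}(z_t−z̄)(z_{t+1}−z̄) = -61.9059
Denominator Σ(z_t−z̄)² = 83.6610
r_1 = -61.9059 / 83.6610 = -0.740

-0.740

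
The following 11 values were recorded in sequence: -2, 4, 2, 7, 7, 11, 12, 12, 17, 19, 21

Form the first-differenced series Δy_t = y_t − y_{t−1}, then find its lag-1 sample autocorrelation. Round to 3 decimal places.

First differences Δy: 6, -2, 5, 0, 4, 1, 0, 5, 2, 2
Mean of differences = 2.3000
Numerator Σ(Δy_t−Δȳ)(Δy_{t+1}−Δȳ) = -43.7900
Denominator Σ(Δy_t−Δȳ)² = 62.1000
r_1(Δy) = -43.7900 / 62.1000 = -0.705

-0.705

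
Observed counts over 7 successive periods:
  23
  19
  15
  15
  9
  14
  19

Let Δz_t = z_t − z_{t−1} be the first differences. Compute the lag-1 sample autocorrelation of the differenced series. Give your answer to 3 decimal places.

First differences Δz: -4, -4, 0, -6, 5, 5
Mean of differences = -0.6667
Numerator Σ(Δz_t−Δz̄)(Δz_{t+1}−Δz̄) = 7.2222
Denominator Σ(Δz_t−Δz̄)² = 115.3333
r_1(Δz) = 7.2222 / 115.3333 = 0.063

0.063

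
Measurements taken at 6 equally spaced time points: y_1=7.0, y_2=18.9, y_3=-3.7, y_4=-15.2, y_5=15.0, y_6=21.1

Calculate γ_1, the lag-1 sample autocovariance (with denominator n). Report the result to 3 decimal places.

7.960

Mean ȳ = (7.0 + 18.9 − 3.7 − 15.2 + 15.0 + 21.1)/6 = 7.1833
Σ_{t=1}^{5}(y_t−ȳ)(y_{t+1}−ȳ) = 47.7597
γ_1 = 47.7597 / 6 = 7.960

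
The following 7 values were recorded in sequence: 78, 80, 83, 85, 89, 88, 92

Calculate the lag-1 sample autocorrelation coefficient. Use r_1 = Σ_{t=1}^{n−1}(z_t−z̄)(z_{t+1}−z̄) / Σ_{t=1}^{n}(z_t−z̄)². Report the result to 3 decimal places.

0.513

Mean z̄ = (78 + 80 + 83 + 85 + 89 + 88 + 92)/7 = 85.0000
Σ(z_t−z̄)(z_{t+1}−z̄) = (35.0000) + (10.0000) + (0.0000) + (0.0000) + (12.0000) + (21.0000) = 78.0000
Denominator Σ(z_t−z̄)² = 152.0000
r_1 = 78.0000 / 152.0000 = 0.513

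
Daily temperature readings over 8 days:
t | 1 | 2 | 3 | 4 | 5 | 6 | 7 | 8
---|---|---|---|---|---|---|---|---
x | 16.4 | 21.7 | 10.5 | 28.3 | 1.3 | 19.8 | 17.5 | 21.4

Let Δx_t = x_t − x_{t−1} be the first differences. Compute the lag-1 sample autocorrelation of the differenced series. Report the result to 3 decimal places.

-0.826

First differences Δx: 5.3, -11.2, 17.8, -27.0, 18.5, -2.3, 3.9
Mean of differences = 0.7143
Numerator Σ(Δx_t−Δx̄)(Δx_{t+1}−Δx̄) = -1287.8502
Denominator Σ(Δx_t−Δx̄)² = 1558.5486
r_1(Δx) = -1287.8502 / 1558.5486 = -0.826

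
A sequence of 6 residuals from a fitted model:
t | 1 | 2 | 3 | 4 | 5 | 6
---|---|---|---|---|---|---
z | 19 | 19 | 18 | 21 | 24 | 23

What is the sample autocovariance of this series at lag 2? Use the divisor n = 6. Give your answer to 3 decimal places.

-0.704

Mean z̄ = (19 + 19 + 18 + 21 + 24 + 23)/6 = 20.6667
Σ_{t=1}^{4}(z_t−z̄)(z_{t+2}−z̄) = -4.2222
γ_2 = -4.2222 / 6 = -0.704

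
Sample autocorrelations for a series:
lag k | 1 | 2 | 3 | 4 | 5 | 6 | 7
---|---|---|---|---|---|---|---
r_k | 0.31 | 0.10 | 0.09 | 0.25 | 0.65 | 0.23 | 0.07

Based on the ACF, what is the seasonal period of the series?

5

The largest autocorrelation is r_5 = 0.65; the remaining lags stay at or below 0.31. The elevated value at lag 1 (0.31), dropping to 0.10 at lag 2, reflects decaying short-term dependence rather than seasonality.
The dominant spike at lag 5 indicates a seasonal period of 5.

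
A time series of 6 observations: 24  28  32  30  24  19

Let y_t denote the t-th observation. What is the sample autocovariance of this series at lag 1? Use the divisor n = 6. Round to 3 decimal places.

Mean ȳ = (24 + 28 + 32 + 30 + 24 + 19)/6 = 26.1667
Σ_{t=1}^{5}(y_t−ȳ)(y_{t+1}−ȳ) = 36.3056
γ_1 = 36.3056 / 6 = 6.051

6.051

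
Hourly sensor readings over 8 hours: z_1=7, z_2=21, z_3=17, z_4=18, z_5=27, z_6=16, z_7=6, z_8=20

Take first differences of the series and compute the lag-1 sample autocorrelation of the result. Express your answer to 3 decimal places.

First differences Δz: 14, -4, 1, 9, -11, -10, 14
Mean of differences = 1.8571
Numerator Σ(Δz_t−Δz̄)(Δz_{t+1}−Δz̄) = -155.5918
Denominator Σ(Δz_t−Δz̄)² = 686.8571
r_1(Δz) = -155.5918 / 686.8571 = -0.227

-0.227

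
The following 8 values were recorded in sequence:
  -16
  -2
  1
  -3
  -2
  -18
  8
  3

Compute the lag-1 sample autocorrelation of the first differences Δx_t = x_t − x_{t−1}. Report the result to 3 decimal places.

First differences Δx: 14, 3, -4, 1, -16, 26, -5
Mean of differences = 2.7143
Numerator Σ(Δx_t−Δx̄)(Δx_{t+1}−Δx̄) = -570.5102
Denominator Σ(Δx_t−Δx̄)² = 1127.4286
r_1(Δx) = -570.5102 / 1127.4286 = -0.506

-0.506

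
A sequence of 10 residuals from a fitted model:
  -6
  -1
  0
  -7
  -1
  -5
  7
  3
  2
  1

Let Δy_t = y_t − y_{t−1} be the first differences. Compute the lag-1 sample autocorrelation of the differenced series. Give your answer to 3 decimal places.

-0.571

First differences Δy: 5, 1, -7, 6, -4, 12, -4, -1, -1
Mean of differences = 0.7778
Numerator Σ(Δy_t−Δȳ)(Δy_{t+1}−Δȳ) = -161.9383
Denominator Σ(Δy_t−Δȳ)² = 283.5556
r_1(Δy) = -161.9383 / 283.5556 = -0.571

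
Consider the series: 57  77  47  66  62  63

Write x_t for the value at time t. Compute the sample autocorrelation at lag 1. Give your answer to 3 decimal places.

-0.732

Mean x̄ = (57 + 77 + 47 + 66 + 62 + 63)/6 = 62.0000
Deviations from mean: -5.0000, 15.0000, -15.0000, 4.0000, 0.0000, 1.0000
Numerator Σ_{t=1}^{5}(x_t−x̄)(x_{t+1}−x̄) = -360.0000
Denominator Σ(x_t−x̄)² = 492.0000
r_1 = -360.0000 / 492.0000 = -0.732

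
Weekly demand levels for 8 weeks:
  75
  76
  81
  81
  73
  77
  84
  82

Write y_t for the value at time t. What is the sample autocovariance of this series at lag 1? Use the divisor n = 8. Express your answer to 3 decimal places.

Mean ȳ = (75 + 76 + 81 + 81 + 73 + 77 + 84 + 82)/8 = 78.6250
Deviations: -3.6250, -2.6250, 2.3750, 2.3750, -5.6250, -1.6250, 5.3750, 3.3750
Σ_{t=1}^{7}(y_t−ȳ)(y_{t+1}−ȳ) = 14.1094
γ_1 = 14.1094 / 8 = 1.764

1.764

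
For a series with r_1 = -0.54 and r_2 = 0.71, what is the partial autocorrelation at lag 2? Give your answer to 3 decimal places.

φ_{22} = (r_2 − r_1²) / (1 − r_1²)
r_1² = (-0.54)² = 0.2916
Numerator = 0.71 − 0.2916 = 0.4184; denominator = 1 − 0.2916 = 0.7084
φ_{22} = 0.4184 / 0.7084 = 0.591

0.591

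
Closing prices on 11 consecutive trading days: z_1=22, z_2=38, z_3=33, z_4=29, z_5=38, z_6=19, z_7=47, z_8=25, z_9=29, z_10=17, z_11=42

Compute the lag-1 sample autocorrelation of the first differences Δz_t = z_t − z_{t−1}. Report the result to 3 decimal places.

-0.659

First differences Δz: 16, -5, -4, 9, -19, 28, -22, 4, -12, 25
Mean of differences = 2.0000
Numerator Σ(Δz_t−Δz̄)(Δz_{t+1}−Δz̄) = -1813.0000
Denominator Σ(Δz_t−Δz̄)² = 2752.0000
r_1(Δz) = -1813.0000 / 2752.0000 = -0.659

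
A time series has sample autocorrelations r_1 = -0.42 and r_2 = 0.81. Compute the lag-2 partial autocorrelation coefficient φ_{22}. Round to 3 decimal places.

0.769

φ_{22} = (r_2 − r_1²) / (1 − r_1²)
r_1² = (-0.42)² = 0.1764
Numerator = 0.81 − 0.1764 = 0.6336; denominator = 1 − 0.1764 = 0.8236
φ_{22} = 0.6336 / 0.8236 = 0.769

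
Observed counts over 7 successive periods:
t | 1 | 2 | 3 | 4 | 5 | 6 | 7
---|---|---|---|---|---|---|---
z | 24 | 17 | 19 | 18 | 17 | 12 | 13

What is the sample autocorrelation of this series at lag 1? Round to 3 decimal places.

Mean z̄ = (24 + 17 + 19 + 18 + 17 + 12 + 13)/7 = 17.1429
Deviations from mean: 6.8571, -0.1429, 1.8571, 0.8571, -0.1429, -5.1429, -4.1429
Σ(z_t−z̄)(z_{t+1}−z̄) = (-0.9796) + (-0.2653) + (1.5918) + (-0.1224) + (0.7347) + (21.3061) = 22.2653
Denominator Σ(z_t−z̄)² = 94.8571
r_1 = 22.2653 / 94.8571 = 0.235

0.235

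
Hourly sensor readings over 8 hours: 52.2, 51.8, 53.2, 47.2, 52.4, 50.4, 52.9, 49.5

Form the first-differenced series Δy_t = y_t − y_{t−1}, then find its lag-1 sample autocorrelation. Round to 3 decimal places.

-0.742

First differences Δy: -0.4, 1.4, -6.0, 5.2, -2.0, 2.5, -3.4
Mean of differences = -0.3857
Numerator Σ(Δy_t−Δȳ)(Δy_{t+1}−Δȳ) = -63.7845
Denominator Σ(Δy_t−Δȳ)² = 85.9286
r_1(Δy) = -63.7845 / 85.9286 = -0.742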